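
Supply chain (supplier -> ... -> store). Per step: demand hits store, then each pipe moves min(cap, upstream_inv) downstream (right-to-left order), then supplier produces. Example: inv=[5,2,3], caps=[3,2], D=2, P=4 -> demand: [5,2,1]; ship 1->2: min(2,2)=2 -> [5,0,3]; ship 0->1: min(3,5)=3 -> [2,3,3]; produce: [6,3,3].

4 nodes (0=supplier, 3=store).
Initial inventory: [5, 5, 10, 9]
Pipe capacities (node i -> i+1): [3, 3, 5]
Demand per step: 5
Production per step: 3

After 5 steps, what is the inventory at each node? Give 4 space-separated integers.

Step 1: demand=5,sold=5 ship[2->3]=5 ship[1->2]=3 ship[0->1]=3 prod=3 -> inv=[5 5 8 9]
Step 2: demand=5,sold=5 ship[2->3]=5 ship[1->2]=3 ship[0->1]=3 prod=3 -> inv=[5 5 6 9]
Step 3: demand=5,sold=5 ship[2->3]=5 ship[1->2]=3 ship[0->1]=3 prod=3 -> inv=[5 5 4 9]
Step 4: demand=5,sold=5 ship[2->3]=4 ship[1->2]=3 ship[0->1]=3 prod=3 -> inv=[5 5 3 8]
Step 5: demand=5,sold=5 ship[2->3]=3 ship[1->2]=3 ship[0->1]=3 prod=3 -> inv=[5 5 3 6]

5 5 3 6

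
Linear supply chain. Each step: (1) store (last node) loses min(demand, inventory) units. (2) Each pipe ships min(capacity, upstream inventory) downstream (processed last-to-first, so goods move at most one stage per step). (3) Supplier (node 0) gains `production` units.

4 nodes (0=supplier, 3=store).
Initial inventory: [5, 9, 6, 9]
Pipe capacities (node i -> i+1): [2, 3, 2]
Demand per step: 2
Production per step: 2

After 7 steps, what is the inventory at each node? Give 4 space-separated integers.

Step 1: demand=2,sold=2 ship[2->3]=2 ship[1->2]=3 ship[0->1]=2 prod=2 -> inv=[5 8 7 9]
Step 2: demand=2,sold=2 ship[2->3]=2 ship[1->2]=3 ship[0->1]=2 prod=2 -> inv=[5 7 8 9]
Step 3: demand=2,sold=2 ship[2->3]=2 ship[1->2]=3 ship[0->1]=2 prod=2 -> inv=[5 6 9 9]
Step 4: demand=2,sold=2 ship[2->3]=2 ship[1->2]=3 ship[0->1]=2 prod=2 -> inv=[5 5 10 9]
Step 5: demand=2,sold=2 ship[2->3]=2 ship[1->2]=3 ship[0->1]=2 prod=2 -> inv=[5 4 11 9]
Step 6: demand=2,sold=2 ship[2->3]=2 ship[1->2]=3 ship[0->1]=2 prod=2 -> inv=[5 3 12 9]
Step 7: demand=2,sold=2 ship[2->3]=2 ship[1->2]=3 ship[0->1]=2 prod=2 -> inv=[5 2 13 9]

5 2 13 9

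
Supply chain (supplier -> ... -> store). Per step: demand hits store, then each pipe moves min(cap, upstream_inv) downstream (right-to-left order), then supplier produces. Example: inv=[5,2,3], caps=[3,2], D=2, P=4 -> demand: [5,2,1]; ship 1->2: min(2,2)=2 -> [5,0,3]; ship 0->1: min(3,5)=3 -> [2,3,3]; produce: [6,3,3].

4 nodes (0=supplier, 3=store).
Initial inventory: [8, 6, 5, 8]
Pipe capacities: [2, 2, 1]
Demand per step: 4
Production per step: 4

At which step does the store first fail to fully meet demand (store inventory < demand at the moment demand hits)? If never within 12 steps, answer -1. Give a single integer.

Step 1: demand=4,sold=4 ship[2->3]=1 ship[1->2]=2 ship[0->1]=2 prod=4 -> [10 6 6 5]
Step 2: demand=4,sold=4 ship[2->3]=1 ship[1->2]=2 ship[0->1]=2 prod=4 -> [12 6 7 2]
Step 3: demand=4,sold=2 ship[2->3]=1 ship[1->2]=2 ship[0->1]=2 prod=4 -> [14 6 8 1]
Step 4: demand=4,sold=1 ship[2->3]=1 ship[1->2]=2 ship[0->1]=2 prod=4 -> [16 6 9 1]
Step 5: demand=4,sold=1 ship[2->3]=1 ship[1->2]=2 ship[0->1]=2 prod=4 -> [18 6 10 1]
Step 6: demand=4,sold=1 ship[2->3]=1 ship[1->2]=2 ship[0->1]=2 prod=4 -> [20 6 11 1]
Step 7: demand=4,sold=1 ship[2->3]=1 ship[1->2]=2 ship[0->1]=2 prod=4 -> [22 6 12 1]
Step 8: demand=4,sold=1 ship[2->3]=1 ship[1->2]=2 ship[0->1]=2 prod=4 -> [24 6 13 1]
Step 9: demand=4,sold=1 ship[2->3]=1 ship[1->2]=2 ship[0->1]=2 prod=4 -> [26 6 14 1]
Step 10: demand=4,sold=1 ship[2->3]=1 ship[1->2]=2 ship[0->1]=2 prod=4 -> [28 6 15 1]
Step 11: demand=4,sold=1 ship[2->3]=1 ship[1->2]=2 ship[0->1]=2 prod=4 -> [30 6 16 1]
Step 12: demand=4,sold=1 ship[2->3]=1 ship[1->2]=2 ship[0->1]=2 prod=4 -> [32 6 17 1]
First stockout at step 3

3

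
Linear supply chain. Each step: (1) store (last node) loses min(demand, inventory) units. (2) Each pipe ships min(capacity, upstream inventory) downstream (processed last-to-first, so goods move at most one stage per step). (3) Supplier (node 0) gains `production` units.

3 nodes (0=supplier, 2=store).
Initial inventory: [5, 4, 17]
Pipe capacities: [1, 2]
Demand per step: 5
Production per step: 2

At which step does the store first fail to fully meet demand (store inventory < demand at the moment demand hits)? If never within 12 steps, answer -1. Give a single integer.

Step 1: demand=5,sold=5 ship[1->2]=2 ship[0->1]=1 prod=2 -> [6 3 14]
Step 2: demand=5,sold=5 ship[1->2]=2 ship[0->1]=1 prod=2 -> [7 2 11]
Step 3: demand=5,sold=5 ship[1->2]=2 ship[0->1]=1 prod=2 -> [8 1 8]
Step 4: demand=5,sold=5 ship[1->2]=1 ship[0->1]=1 prod=2 -> [9 1 4]
Step 5: demand=5,sold=4 ship[1->2]=1 ship[0->1]=1 prod=2 -> [10 1 1]
Step 6: demand=5,sold=1 ship[1->2]=1 ship[0->1]=1 prod=2 -> [11 1 1]
Step 7: demand=5,sold=1 ship[1->2]=1 ship[0->1]=1 prod=2 -> [12 1 1]
Step 8: demand=5,sold=1 ship[1->2]=1 ship[0->1]=1 prod=2 -> [13 1 1]
Step 9: demand=5,sold=1 ship[1->2]=1 ship[0->1]=1 prod=2 -> [14 1 1]
Step 10: demand=5,sold=1 ship[1->2]=1 ship[0->1]=1 prod=2 -> [15 1 1]
Step 11: demand=5,sold=1 ship[1->2]=1 ship[0->1]=1 prod=2 -> [16 1 1]
Step 12: demand=5,sold=1 ship[1->2]=1 ship[0->1]=1 prod=2 -> [17 1 1]
First stockout at step 5

5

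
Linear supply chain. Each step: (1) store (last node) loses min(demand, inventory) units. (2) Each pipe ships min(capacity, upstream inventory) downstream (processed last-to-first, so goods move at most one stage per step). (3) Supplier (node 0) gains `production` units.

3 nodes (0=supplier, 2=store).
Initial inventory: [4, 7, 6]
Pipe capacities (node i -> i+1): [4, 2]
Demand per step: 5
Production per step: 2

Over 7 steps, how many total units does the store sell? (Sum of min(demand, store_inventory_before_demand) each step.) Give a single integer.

Answer: 18

Derivation:
Step 1: sold=5 (running total=5) -> [2 9 3]
Step 2: sold=3 (running total=8) -> [2 9 2]
Step 3: sold=2 (running total=10) -> [2 9 2]
Step 4: sold=2 (running total=12) -> [2 9 2]
Step 5: sold=2 (running total=14) -> [2 9 2]
Step 6: sold=2 (running total=16) -> [2 9 2]
Step 7: sold=2 (running total=18) -> [2 9 2]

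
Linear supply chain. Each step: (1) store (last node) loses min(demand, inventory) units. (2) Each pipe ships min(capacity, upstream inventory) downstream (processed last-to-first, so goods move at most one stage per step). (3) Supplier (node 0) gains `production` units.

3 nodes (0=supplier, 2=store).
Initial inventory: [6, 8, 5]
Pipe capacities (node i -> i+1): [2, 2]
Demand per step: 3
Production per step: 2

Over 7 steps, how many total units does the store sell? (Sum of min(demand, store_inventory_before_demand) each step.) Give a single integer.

Answer: 17

Derivation:
Step 1: sold=3 (running total=3) -> [6 8 4]
Step 2: sold=3 (running total=6) -> [6 8 3]
Step 3: sold=3 (running total=9) -> [6 8 2]
Step 4: sold=2 (running total=11) -> [6 8 2]
Step 5: sold=2 (running total=13) -> [6 8 2]
Step 6: sold=2 (running total=15) -> [6 8 2]
Step 7: sold=2 (running total=17) -> [6 8 2]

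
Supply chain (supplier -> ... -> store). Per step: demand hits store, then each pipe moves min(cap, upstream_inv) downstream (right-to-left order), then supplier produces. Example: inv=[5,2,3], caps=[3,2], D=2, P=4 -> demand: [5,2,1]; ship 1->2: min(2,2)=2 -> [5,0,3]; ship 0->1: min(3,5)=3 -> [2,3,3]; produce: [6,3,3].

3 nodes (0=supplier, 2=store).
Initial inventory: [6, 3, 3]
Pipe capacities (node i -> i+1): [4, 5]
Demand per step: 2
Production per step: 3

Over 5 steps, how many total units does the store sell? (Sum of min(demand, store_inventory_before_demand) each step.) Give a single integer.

Step 1: sold=2 (running total=2) -> [5 4 4]
Step 2: sold=2 (running total=4) -> [4 4 6]
Step 3: sold=2 (running total=6) -> [3 4 8]
Step 4: sold=2 (running total=8) -> [3 3 10]
Step 5: sold=2 (running total=10) -> [3 3 11]

Answer: 10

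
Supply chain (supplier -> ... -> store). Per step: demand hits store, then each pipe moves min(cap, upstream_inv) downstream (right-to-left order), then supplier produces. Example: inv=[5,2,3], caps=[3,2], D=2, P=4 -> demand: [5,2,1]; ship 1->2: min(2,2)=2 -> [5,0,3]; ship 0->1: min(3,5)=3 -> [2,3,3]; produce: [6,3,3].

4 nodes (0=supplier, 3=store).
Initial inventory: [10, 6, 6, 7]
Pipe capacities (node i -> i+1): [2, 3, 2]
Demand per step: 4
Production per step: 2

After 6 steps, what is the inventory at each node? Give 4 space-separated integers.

Step 1: demand=4,sold=4 ship[2->3]=2 ship[1->2]=3 ship[0->1]=2 prod=2 -> inv=[10 5 7 5]
Step 2: demand=4,sold=4 ship[2->3]=2 ship[1->2]=3 ship[0->1]=2 prod=2 -> inv=[10 4 8 3]
Step 3: demand=4,sold=3 ship[2->3]=2 ship[1->2]=3 ship[0->1]=2 prod=2 -> inv=[10 3 9 2]
Step 4: demand=4,sold=2 ship[2->3]=2 ship[1->2]=3 ship[0->1]=2 prod=2 -> inv=[10 2 10 2]
Step 5: demand=4,sold=2 ship[2->3]=2 ship[1->2]=2 ship[0->1]=2 prod=2 -> inv=[10 2 10 2]
Step 6: demand=4,sold=2 ship[2->3]=2 ship[1->2]=2 ship[0->1]=2 prod=2 -> inv=[10 2 10 2]

10 2 10 2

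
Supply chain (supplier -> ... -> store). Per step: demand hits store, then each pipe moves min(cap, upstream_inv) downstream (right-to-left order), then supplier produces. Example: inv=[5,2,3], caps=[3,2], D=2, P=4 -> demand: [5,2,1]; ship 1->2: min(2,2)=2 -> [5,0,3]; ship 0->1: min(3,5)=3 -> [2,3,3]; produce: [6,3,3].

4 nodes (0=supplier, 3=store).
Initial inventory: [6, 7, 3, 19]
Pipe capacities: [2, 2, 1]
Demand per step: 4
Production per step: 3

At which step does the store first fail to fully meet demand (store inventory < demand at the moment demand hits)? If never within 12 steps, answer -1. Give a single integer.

Step 1: demand=4,sold=4 ship[2->3]=1 ship[1->2]=2 ship[0->1]=2 prod=3 -> [7 7 4 16]
Step 2: demand=4,sold=4 ship[2->3]=1 ship[1->2]=2 ship[0->1]=2 prod=3 -> [8 7 5 13]
Step 3: demand=4,sold=4 ship[2->3]=1 ship[1->2]=2 ship[0->1]=2 prod=3 -> [9 7 6 10]
Step 4: demand=4,sold=4 ship[2->3]=1 ship[1->2]=2 ship[0->1]=2 prod=3 -> [10 7 7 7]
Step 5: demand=4,sold=4 ship[2->3]=1 ship[1->2]=2 ship[0->1]=2 prod=3 -> [11 7 8 4]
Step 6: demand=4,sold=4 ship[2->3]=1 ship[1->2]=2 ship[0->1]=2 prod=3 -> [12 7 9 1]
Step 7: demand=4,sold=1 ship[2->3]=1 ship[1->2]=2 ship[0->1]=2 prod=3 -> [13 7 10 1]
Step 8: demand=4,sold=1 ship[2->3]=1 ship[1->2]=2 ship[0->1]=2 prod=3 -> [14 7 11 1]
Step 9: demand=4,sold=1 ship[2->3]=1 ship[1->2]=2 ship[0->1]=2 prod=3 -> [15 7 12 1]
Step 10: demand=4,sold=1 ship[2->3]=1 ship[1->2]=2 ship[0->1]=2 prod=3 -> [16 7 13 1]
Step 11: demand=4,sold=1 ship[2->3]=1 ship[1->2]=2 ship[0->1]=2 prod=3 -> [17 7 14 1]
Step 12: demand=4,sold=1 ship[2->3]=1 ship[1->2]=2 ship[0->1]=2 prod=3 -> [18 7 15 1]
First stockout at step 7

7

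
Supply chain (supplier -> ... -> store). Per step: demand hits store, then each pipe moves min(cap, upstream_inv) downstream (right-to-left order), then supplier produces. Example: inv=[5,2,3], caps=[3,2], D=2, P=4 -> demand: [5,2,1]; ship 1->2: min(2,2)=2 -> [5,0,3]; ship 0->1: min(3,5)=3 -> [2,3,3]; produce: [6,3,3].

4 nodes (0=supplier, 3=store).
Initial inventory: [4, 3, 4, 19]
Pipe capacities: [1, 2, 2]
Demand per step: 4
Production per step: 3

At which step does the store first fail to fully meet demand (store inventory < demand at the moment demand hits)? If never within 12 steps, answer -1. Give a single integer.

Step 1: demand=4,sold=4 ship[2->3]=2 ship[1->2]=2 ship[0->1]=1 prod=3 -> [6 2 4 17]
Step 2: demand=4,sold=4 ship[2->3]=2 ship[1->2]=2 ship[0->1]=1 prod=3 -> [8 1 4 15]
Step 3: demand=4,sold=4 ship[2->3]=2 ship[1->2]=1 ship[0->1]=1 prod=3 -> [10 1 3 13]
Step 4: demand=4,sold=4 ship[2->3]=2 ship[1->2]=1 ship[0->1]=1 prod=3 -> [12 1 2 11]
Step 5: demand=4,sold=4 ship[2->3]=2 ship[1->2]=1 ship[0->1]=1 prod=3 -> [14 1 1 9]
Step 6: demand=4,sold=4 ship[2->3]=1 ship[1->2]=1 ship[0->1]=1 prod=3 -> [16 1 1 6]
Step 7: demand=4,sold=4 ship[2->3]=1 ship[1->2]=1 ship[0->1]=1 prod=3 -> [18 1 1 3]
Step 8: demand=4,sold=3 ship[2->3]=1 ship[1->2]=1 ship[0->1]=1 prod=3 -> [20 1 1 1]
Step 9: demand=4,sold=1 ship[2->3]=1 ship[1->2]=1 ship[0->1]=1 prod=3 -> [22 1 1 1]
Step 10: demand=4,sold=1 ship[2->3]=1 ship[1->2]=1 ship[0->1]=1 prod=3 -> [24 1 1 1]
Step 11: demand=4,sold=1 ship[2->3]=1 ship[1->2]=1 ship[0->1]=1 prod=3 -> [26 1 1 1]
Step 12: demand=4,sold=1 ship[2->3]=1 ship[1->2]=1 ship[0->1]=1 prod=3 -> [28 1 1 1]
First stockout at step 8

8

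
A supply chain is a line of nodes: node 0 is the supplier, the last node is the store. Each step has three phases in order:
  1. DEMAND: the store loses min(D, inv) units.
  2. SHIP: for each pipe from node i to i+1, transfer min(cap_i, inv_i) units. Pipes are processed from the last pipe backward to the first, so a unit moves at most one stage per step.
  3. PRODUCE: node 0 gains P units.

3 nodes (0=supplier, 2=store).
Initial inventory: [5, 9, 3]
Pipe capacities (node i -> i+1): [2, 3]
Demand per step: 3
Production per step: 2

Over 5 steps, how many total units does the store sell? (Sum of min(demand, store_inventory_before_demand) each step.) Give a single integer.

Answer: 15

Derivation:
Step 1: sold=3 (running total=3) -> [5 8 3]
Step 2: sold=3 (running total=6) -> [5 7 3]
Step 3: sold=3 (running total=9) -> [5 6 3]
Step 4: sold=3 (running total=12) -> [5 5 3]
Step 5: sold=3 (running total=15) -> [5 4 3]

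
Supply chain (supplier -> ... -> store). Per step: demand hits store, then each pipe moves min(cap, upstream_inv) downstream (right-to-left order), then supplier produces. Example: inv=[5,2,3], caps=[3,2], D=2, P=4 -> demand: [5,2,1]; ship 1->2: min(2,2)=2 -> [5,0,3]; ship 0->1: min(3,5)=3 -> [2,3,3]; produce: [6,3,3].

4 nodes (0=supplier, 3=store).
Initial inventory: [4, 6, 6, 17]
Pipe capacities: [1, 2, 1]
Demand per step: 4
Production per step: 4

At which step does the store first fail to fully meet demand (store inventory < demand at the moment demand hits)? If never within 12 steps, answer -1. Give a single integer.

Step 1: demand=4,sold=4 ship[2->3]=1 ship[1->2]=2 ship[0->1]=1 prod=4 -> [7 5 7 14]
Step 2: demand=4,sold=4 ship[2->3]=1 ship[1->2]=2 ship[0->1]=1 prod=4 -> [10 4 8 11]
Step 3: demand=4,sold=4 ship[2->3]=1 ship[1->2]=2 ship[0->1]=1 prod=4 -> [13 3 9 8]
Step 4: demand=4,sold=4 ship[2->3]=1 ship[1->2]=2 ship[0->1]=1 prod=4 -> [16 2 10 5]
Step 5: demand=4,sold=4 ship[2->3]=1 ship[1->2]=2 ship[0->1]=1 prod=4 -> [19 1 11 2]
Step 6: demand=4,sold=2 ship[2->3]=1 ship[1->2]=1 ship[0->1]=1 prod=4 -> [22 1 11 1]
Step 7: demand=4,sold=1 ship[2->3]=1 ship[1->2]=1 ship[0->1]=1 prod=4 -> [25 1 11 1]
Step 8: demand=4,sold=1 ship[2->3]=1 ship[1->2]=1 ship[0->1]=1 prod=4 -> [28 1 11 1]
Step 9: demand=4,sold=1 ship[2->3]=1 ship[1->2]=1 ship[0->1]=1 prod=4 -> [31 1 11 1]
Step 10: demand=4,sold=1 ship[2->3]=1 ship[1->2]=1 ship[0->1]=1 prod=4 -> [34 1 11 1]
Step 11: demand=4,sold=1 ship[2->3]=1 ship[1->2]=1 ship[0->1]=1 prod=4 -> [37 1 11 1]
Step 12: demand=4,sold=1 ship[2->3]=1 ship[1->2]=1 ship[0->1]=1 prod=4 -> [40 1 11 1]
First stockout at step 6

6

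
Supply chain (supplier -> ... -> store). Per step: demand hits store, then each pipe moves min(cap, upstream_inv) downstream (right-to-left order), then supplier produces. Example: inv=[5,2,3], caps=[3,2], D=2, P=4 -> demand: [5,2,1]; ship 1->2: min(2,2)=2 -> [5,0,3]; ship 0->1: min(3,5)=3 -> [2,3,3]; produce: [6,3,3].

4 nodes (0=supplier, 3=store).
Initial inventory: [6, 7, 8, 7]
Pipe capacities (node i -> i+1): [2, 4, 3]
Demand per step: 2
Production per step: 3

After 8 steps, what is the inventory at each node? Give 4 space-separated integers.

Step 1: demand=2,sold=2 ship[2->3]=3 ship[1->2]=4 ship[0->1]=2 prod=3 -> inv=[7 5 9 8]
Step 2: demand=2,sold=2 ship[2->3]=3 ship[1->2]=4 ship[0->1]=2 prod=3 -> inv=[8 3 10 9]
Step 3: demand=2,sold=2 ship[2->3]=3 ship[1->2]=3 ship[0->1]=2 prod=3 -> inv=[9 2 10 10]
Step 4: demand=2,sold=2 ship[2->3]=3 ship[1->2]=2 ship[0->1]=2 prod=3 -> inv=[10 2 9 11]
Step 5: demand=2,sold=2 ship[2->3]=3 ship[1->2]=2 ship[0->1]=2 prod=3 -> inv=[11 2 8 12]
Step 6: demand=2,sold=2 ship[2->3]=3 ship[1->2]=2 ship[0->1]=2 prod=3 -> inv=[12 2 7 13]
Step 7: demand=2,sold=2 ship[2->3]=3 ship[1->2]=2 ship[0->1]=2 prod=3 -> inv=[13 2 6 14]
Step 8: demand=2,sold=2 ship[2->3]=3 ship[1->2]=2 ship[0->1]=2 prod=3 -> inv=[14 2 5 15]

14 2 5 15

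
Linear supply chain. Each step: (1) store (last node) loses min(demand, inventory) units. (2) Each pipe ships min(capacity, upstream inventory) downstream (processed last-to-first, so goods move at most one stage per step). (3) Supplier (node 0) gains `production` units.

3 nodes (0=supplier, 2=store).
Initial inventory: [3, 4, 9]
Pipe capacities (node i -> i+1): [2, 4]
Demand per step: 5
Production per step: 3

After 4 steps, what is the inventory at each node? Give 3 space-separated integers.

Step 1: demand=5,sold=5 ship[1->2]=4 ship[0->1]=2 prod=3 -> inv=[4 2 8]
Step 2: demand=5,sold=5 ship[1->2]=2 ship[0->1]=2 prod=3 -> inv=[5 2 5]
Step 3: demand=5,sold=5 ship[1->2]=2 ship[0->1]=2 prod=3 -> inv=[6 2 2]
Step 4: demand=5,sold=2 ship[1->2]=2 ship[0->1]=2 prod=3 -> inv=[7 2 2]

7 2 2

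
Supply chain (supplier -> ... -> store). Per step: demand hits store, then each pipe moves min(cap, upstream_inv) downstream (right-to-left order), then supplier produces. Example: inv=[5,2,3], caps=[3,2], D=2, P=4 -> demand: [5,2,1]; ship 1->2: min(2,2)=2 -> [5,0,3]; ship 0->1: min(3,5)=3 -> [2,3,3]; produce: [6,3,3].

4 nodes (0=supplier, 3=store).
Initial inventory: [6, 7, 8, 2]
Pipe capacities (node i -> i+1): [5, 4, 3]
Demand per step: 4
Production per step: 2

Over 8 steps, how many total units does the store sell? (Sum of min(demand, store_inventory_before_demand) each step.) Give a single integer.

Answer: 23

Derivation:
Step 1: sold=2 (running total=2) -> [3 8 9 3]
Step 2: sold=3 (running total=5) -> [2 7 10 3]
Step 3: sold=3 (running total=8) -> [2 5 11 3]
Step 4: sold=3 (running total=11) -> [2 3 12 3]
Step 5: sold=3 (running total=14) -> [2 2 12 3]
Step 6: sold=3 (running total=17) -> [2 2 11 3]
Step 7: sold=3 (running total=20) -> [2 2 10 3]
Step 8: sold=3 (running total=23) -> [2 2 9 3]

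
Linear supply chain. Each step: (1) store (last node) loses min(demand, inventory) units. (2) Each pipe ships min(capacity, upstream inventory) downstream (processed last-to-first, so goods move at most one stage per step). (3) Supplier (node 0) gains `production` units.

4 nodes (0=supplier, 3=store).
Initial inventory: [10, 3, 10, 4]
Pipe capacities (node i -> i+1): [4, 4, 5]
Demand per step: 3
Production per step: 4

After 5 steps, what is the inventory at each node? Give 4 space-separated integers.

Step 1: demand=3,sold=3 ship[2->3]=5 ship[1->2]=3 ship[0->1]=4 prod=4 -> inv=[10 4 8 6]
Step 2: demand=3,sold=3 ship[2->3]=5 ship[1->2]=4 ship[0->1]=4 prod=4 -> inv=[10 4 7 8]
Step 3: demand=3,sold=3 ship[2->3]=5 ship[1->2]=4 ship[0->1]=4 prod=4 -> inv=[10 4 6 10]
Step 4: demand=3,sold=3 ship[2->3]=5 ship[1->2]=4 ship[0->1]=4 prod=4 -> inv=[10 4 5 12]
Step 5: demand=3,sold=3 ship[2->3]=5 ship[1->2]=4 ship[0->1]=4 prod=4 -> inv=[10 4 4 14]

10 4 4 14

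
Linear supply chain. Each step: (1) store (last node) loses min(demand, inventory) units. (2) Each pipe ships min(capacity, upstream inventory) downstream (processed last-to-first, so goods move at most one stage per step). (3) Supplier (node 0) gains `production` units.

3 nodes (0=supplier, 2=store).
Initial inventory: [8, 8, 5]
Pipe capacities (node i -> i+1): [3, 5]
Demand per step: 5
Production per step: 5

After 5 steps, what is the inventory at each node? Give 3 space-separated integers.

Step 1: demand=5,sold=5 ship[1->2]=5 ship[0->1]=3 prod=5 -> inv=[10 6 5]
Step 2: demand=5,sold=5 ship[1->2]=5 ship[0->1]=3 prod=5 -> inv=[12 4 5]
Step 3: demand=5,sold=5 ship[1->2]=4 ship[0->1]=3 prod=5 -> inv=[14 3 4]
Step 4: demand=5,sold=4 ship[1->2]=3 ship[0->1]=3 prod=5 -> inv=[16 3 3]
Step 5: demand=5,sold=3 ship[1->2]=3 ship[0->1]=3 prod=5 -> inv=[18 3 3]

18 3 3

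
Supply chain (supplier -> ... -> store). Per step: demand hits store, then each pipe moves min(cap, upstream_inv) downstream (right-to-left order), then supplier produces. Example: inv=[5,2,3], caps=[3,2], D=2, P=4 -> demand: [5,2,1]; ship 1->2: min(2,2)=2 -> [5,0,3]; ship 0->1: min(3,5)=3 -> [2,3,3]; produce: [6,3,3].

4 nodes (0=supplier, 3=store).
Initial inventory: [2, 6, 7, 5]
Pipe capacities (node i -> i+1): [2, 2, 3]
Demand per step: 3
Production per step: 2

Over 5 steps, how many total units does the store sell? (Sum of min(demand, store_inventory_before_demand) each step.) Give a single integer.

Answer: 15

Derivation:
Step 1: sold=3 (running total=3) -> [2 6 6 5]
Step 2: sold=3 (running total=6) -> [2 6 5 5]
Step 3: sold=3 (running total=9) -> [2 6 4 5]
Step 4: sold=3 (running total=12) -> [2 6 3 5]
Step 5: sold=3 (running total=15) -> [2 6 2 5]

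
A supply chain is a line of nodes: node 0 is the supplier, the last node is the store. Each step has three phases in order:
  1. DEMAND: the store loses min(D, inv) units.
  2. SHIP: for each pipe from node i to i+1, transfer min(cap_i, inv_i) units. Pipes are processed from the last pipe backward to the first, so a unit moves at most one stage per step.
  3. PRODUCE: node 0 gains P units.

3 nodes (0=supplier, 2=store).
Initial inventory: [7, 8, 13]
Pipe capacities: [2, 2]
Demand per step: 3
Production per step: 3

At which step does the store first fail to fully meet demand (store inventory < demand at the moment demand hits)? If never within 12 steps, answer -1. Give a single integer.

Step 1: demand=3,sold=3 ship[1->2]=2 ship[0->1]=2 prod=3 -> [8 8 12]
Step 2: demand=3,sold=3 ship[1->2]=2 ship[0->1]=2 prod=3 -> [9 8 11]
Step 3: demand=3,sold=3 ship[1->2]=2 ship[0->1]=2 prod=3 -> [10 8 10]
Step 4: demand=3,sold=3 ship[1->2]=2 ship[0->1]=2 prod=3 -> [11 8 9]
Step 5: demand=3,sold=3 ship[1->2]=2 ship[0->1]=2 prod=3 -> [12 8 8]
Step 6: demand=3,sold=3 ship[1->2]=2 ship[0->1]=2 prod=3 -> [13 8 7]
Step 7: demand=3,sold=3 ship[1->2]=2 ship[0->1]=2 prod=3 -> [14 8 6]
Step 8: demand=3,sold=3 ship[1->2]=2 ship[0->1]=2 prod=3 -> [15 8 5]
Step 9: demand=3,sold=3 ship[1->2]=2 ship[0->1]=2 prod=3 -> [16 8 4]
Step 10: demand=3,sold=3 ship[1->2]=2 ship[0->1]=2 prod=3 -> [17 8 3]
Step 11: demand=3,sold=3 ship[1->2]=2 ship[0->1]=2 prod=3 -> [18 8 2]
Step 12: demand=3,sold=2 ship[1->2]=2 ship[0->1]=2 prod=3 -> [19 8 2]
First stockout at step 12

12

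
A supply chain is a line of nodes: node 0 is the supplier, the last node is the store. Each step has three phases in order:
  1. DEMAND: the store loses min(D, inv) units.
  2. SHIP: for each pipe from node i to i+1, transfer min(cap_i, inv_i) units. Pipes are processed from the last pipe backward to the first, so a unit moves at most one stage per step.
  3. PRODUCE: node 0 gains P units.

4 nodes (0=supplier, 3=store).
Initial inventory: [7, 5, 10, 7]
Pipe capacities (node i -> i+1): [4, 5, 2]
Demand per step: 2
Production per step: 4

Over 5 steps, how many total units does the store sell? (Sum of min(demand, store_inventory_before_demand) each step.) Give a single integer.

Step 1: sold=2 (running total=2) -> [7 4 13 7]
Step 2: sold=2 (running total=4) -> [7 4 15 7]
Step 3: sold=2 (running total=6) -> [7 4 17 7]
Step 4: sold=2 (running total=8) -> [7 4 19 7]
Step 5: sold=2 (running total=10) -> [7 4 21 7]

Answer: 10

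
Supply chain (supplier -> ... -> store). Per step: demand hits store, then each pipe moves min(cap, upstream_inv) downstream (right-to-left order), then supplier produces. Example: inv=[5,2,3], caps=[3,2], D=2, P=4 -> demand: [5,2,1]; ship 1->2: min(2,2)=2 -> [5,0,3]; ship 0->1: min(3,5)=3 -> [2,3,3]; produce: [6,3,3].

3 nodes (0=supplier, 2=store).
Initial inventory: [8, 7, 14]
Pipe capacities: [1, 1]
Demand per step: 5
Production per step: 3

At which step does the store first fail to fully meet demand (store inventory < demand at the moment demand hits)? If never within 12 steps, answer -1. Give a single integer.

Step 1: demand=5,sold=5 ship[1->2]=1 ship[0->1]=1 prod=3 -> [10 7 10]
Step 2: demand=5,sold=5 ship[1->2]=1 ship[0->1]=1 prod=3 -> [12 7 6]
Step 3: demand=5,sold=5 ship[1->2]=1 ship[0->1]=1 prod=3 -> [14 7 2]
Step 4: demand=5,sold=2 ship[1->2]=1 ship[0->1]=1 prod=3 -> [16 7 1]
Step 5: demand=5,sold=1 ship[1->2]=1 ship[0->1]=1 prod=3 -> [18 7 1]
Step 6: demand=5,sold=1 ship[1->2]=1 ship[0->1]=1 prod=3 -> [20 7 1]
Step 7: demand=5,sold=1 ship[1->2]=1 ship[0->1]=1 prod=3 -> [22 7 1]
Step 8: demand=5,sold=1 ship[1->2]=1 ship[0->1]=1 prod=3 -> [24 7 1]
Step 9: demand=5,sold=1 ship[1->2]=1 ship[0->1]=1 prod=3 -> [26 7 1]
Step 10: demand=5,sold=1 ship[1->2]=1 ship[0->1]=1 prod=3 -> [28 7 1]
Step 11: demand=5,sold=1 ship[1->2]=1 ship[0->1]=1 prod=3 -> [30 7 1]
Step 12: demand=5,sold=1 ship[1->2]=1 ship[0->1]=1 prod=3 -> [32 7 1]
First stockout at step 4

4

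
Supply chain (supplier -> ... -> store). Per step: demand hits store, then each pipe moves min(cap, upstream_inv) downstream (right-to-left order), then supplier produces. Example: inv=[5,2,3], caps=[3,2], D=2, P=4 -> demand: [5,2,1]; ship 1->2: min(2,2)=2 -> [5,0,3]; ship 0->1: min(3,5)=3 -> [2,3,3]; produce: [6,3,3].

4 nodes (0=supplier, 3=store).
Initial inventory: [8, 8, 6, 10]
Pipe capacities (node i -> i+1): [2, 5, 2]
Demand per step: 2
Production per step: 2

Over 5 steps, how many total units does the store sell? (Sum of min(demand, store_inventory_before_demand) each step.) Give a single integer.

Step 1: sold=2 (running total=2) -> [8 5 9 10]
Step 2: sold=2 (running total=4) -> [8 2 12 10]
Step 3: sold=2 (running total=6) -> [8 2 12 10]
Step 4: sold=2 (running total=8) -> [8 2 12 10]
Step 5: sold=2 (running total=10) -> [8 2 12 10]

Answer: 10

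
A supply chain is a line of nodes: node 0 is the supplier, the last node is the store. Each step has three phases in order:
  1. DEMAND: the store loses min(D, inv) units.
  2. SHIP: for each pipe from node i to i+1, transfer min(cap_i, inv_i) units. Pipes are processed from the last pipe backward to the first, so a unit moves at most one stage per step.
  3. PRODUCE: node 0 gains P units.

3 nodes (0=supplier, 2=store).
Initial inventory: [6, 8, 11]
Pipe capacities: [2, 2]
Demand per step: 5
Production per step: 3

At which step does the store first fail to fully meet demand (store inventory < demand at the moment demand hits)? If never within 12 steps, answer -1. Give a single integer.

Step 1: demand=5,sold=5 ship[1->2]=2 ship[0->1]=2 prod=3 -> [7 8 8]
Step 2: demand=5,sold=5 ship[1->2]=2 ship[0->1]=2 prod=3 -> [8 8 5]
Step 3: demand=5,sold=5 ship[1->2]=2 ship[0->1]=2 prod=3 -> [9 8 2]
Step 4: demand=5,sold=2 ship[1->2]=2 ship[0->1]=2 prod=3 -> [10 8 2]
Step 5: demand=5,sold=2 ship[1->2]=2 ship[0->1]=2 prod=3 -> [11 8 2]
Step 6: demand=5,sold=2 ship[1->2]=2 ship[0->1]=2 prod=3 -> [12 8 2]
Step 7: demand=5,sold=2 ship[1->2]=2 ship[0->1]=2 prod=3 -> [13 8 2]
Step 8: demand=5,sold=2 ship[1->2]=2 ship[0->1]=2 prod=3 -> [14 8 2]
Step 9: demand=5,sold=2 ship[1->2]=2 ship[0->1]=2 prod=3 -> [15 8 2]
Step 10: demand=5,sold=2 ship[1->2]=2 ship[0->1]=2 prod=3 -> [16 8 2]
Step 11: demand=5,sold=2 ship[1->2]=2 ship[0->1]=2 prod=3 -> [17 8 2]
Step 12: demand=5,sold=2 ship[1->2]=2 ship[0->1]=2 prod=3 -> [18 8 2]
First stockout at step 4

4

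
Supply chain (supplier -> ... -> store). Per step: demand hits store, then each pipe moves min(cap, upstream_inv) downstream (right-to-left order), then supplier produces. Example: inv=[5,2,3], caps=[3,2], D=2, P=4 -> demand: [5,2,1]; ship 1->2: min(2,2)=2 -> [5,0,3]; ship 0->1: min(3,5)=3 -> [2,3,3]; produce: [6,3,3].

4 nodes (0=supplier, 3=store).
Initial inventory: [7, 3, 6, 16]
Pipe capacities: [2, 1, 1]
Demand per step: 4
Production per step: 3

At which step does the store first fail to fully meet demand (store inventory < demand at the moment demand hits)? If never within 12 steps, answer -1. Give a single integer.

Step 1: demand=4,sold=4 ship[2->3]=1 ship[1->2]=1 ship[0->1]=2 prod=3 -> [8 4 6 13]
Step 2: demand=4,sold=4 ship[2->3]=1 ship[1->2]=1 ship[0->1]=2 prod=3 -> [9 5 6 10]
Step 3: demand=4,sold=4 ship[2->3]=1 ship[1->2]=1 ship[0->1]=2 prod=3 -> [10 6 6 7]
Step 4: demand=4,sold=4 ship[2->3]=1 ship[1->2]=1 ship[0->1]=2 prod=3 -> [11 7 6 4]
Step 5: demand=4,sold=4 ship[2->3]=1 ship[1->2]=1 ship[0->1]=2 prod=3 -> [12 8 6 1]
Step 6: demand=4,sold=1 ship[2->3]=1 ship[1->2]=1 ship[0->1]=2 prod=3 -> [13 9 6 1]
Step 7: demand=4,sold=1 ship[2->3]=1 ship[1->2]=1 ship[0->1]=2 prod=3 -> [14 10 6 1]
Step 8: demand=4,sold=1 ship[2->3]=1 ship[1->2]=1 ship[0->1]=2 prod=3 -> [15 11 6 1]
Step 9: demand=4,sold=1 ship[2->3]=1 ship[1->2]=1 ship[0->1]=2 prod=3 -> [16 12 6 1]
Step 10: demand=4,sold=1 ship[2->3]=1 ship[1->2]=1 ship[0->1]=2 prod=3 -> [17 13 6 1]
Step 11: demand=4,sold=1 ship[2->3]=1 ship[1->2]=1 ship[0->1]=2 prod=3 -> [18 14 6 1]
Step 12: demand=4,sold=1 ship[2->3]=1 ship[1->2]=1 ship[0->1]=2 prod=3 -> [19 15 6 1]
First stockout at step 6

6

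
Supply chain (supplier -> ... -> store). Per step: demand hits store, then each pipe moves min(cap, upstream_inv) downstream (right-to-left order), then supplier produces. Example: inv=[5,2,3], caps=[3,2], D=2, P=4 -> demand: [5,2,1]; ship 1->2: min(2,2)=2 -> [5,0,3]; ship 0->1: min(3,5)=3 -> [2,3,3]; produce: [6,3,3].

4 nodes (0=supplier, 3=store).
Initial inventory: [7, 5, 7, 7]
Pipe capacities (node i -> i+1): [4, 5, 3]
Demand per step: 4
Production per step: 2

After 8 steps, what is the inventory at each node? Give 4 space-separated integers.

Step 1: demand=4,sold=4 ship[2->3]=3 ship[1->2]=5 ship[0->1]=4 prod=2 -> inv=[5 4 9 6]
Step 2: demand=4,sold=4 ship[2->3]=3 ship[1->2]=4 ship[0->1]=4 prod=2 -> inv=[3 4 10 5]
Step 3: demand=4,sold=4 ship[2->3]=3 ship[1->2]=4 ship[0->1]=3 prod=2 -> inv=[2 3 11 4]
Step 4: demand=4,sold=4 ship[2->3]=3 ship[1->2]=3 ship[0->1]=2 prod=2 -> inv=[2 2 11 3]
Step 5: demand=4,sold=3 ship[2->3]=3 ship[1->2]=2 ship[0->1]=2 prod=2 -> inv=[2 2 10 3]
Step 6: demand=4,sold=3 ship[2->3]=3 ship[1->2]=2 ship[0->1]=2 prod=2 -> inv=[2 2 9 3]
Step 7: demand=4,sold=3 ship[2->3]=3 ship[1->2]=2 ship[0->1]=2 prod=2 -> inv=[2 2 8 3]
Step 8: demand=4,sold=3 ship[2->3]=3 ship[1->2]=2 ship[0->1]=2 prod=2 -> inv=[2 2 7 3]

2 2 7 3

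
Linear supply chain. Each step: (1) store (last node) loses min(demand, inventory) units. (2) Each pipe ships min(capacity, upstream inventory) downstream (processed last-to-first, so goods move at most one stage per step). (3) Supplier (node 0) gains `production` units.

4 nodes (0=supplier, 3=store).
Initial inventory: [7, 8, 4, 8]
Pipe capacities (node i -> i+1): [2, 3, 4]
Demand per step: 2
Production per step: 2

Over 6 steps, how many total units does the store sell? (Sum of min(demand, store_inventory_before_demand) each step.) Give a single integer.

Answer: 12

Derivation:
Step 1: sold=2 (running total=2) -> [7 7 3 10]
Step 2: sold=2 (running total=4) -> [7 6 3 11]
Step 3: sold=2 (running total=6) -> [7 5 3 12]
Step 4: sold=2 (running total=8) -> [7 4 3 13]
Step 5: sold=2 (running total=10) -> [7 3 3 14]
Step 6: sold=2 (running total=12) -> [7 2 3 15]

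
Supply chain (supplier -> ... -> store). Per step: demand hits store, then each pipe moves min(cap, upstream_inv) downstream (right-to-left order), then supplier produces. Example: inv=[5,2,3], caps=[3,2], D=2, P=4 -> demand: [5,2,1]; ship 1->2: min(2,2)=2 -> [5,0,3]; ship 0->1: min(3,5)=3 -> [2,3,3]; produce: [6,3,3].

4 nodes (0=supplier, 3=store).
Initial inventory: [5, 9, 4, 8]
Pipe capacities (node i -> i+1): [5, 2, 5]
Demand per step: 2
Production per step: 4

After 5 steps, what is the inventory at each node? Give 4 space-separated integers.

Step 1: demand=2,sold=2 ship[2->3]=4 ship[1->2]=2 ship[0->1]=5 prod=4 -> inv=[4 12 2 10]
Step 2: demand=2,sold=2 ship[2->3]=2 ship[1->2]=2 ship[0->1]=4 prod=4 -> inv=[4 14 2 10]
Step 3: demand=2,sold=2 ship[2->3]=2 ship[1->2]=2 ship[0->1]=4 prod=4 -> inv=[4 16 2 10]
Step 4: demand=2,sold=2 ship[2->3]=2 ship[1->2]=2 ship[0->1]=4 prod=4 -> inv=[4 18 2 10]
Step 5: demand=2,sold=2 ship[2->3]=2 ship[1->2]=2 ship[0->1]=4 prod=4 -> inv=[4 20 2 10]

4 20 2 10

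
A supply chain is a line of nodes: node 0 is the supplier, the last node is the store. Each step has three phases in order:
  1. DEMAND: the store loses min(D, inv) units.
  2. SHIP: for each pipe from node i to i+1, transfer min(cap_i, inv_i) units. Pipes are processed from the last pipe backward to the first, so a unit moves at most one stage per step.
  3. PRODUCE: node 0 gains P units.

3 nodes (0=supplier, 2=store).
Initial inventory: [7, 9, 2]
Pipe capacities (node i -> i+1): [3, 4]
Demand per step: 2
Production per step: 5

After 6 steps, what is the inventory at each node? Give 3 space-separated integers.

Step 1: demand=2,sold=2 ship[1->2]=4 ship[0->1]=3 prod=5 -> inv=[9 8 4]
Step 2: demand=2,sold=2 ship[1->2]=4 ship[0->1]=3 prod=5 -> inv=[11 7 6]
Step 3: demand=2,sold=2 ship[1->2]=4 ship[0->1]=3 prod=5 -> inv=[13 6 8]
Step 4: demand=2,sold=2 ship[1->2]=4 ship[0->1]=3 prod=5 -> inv=[15 5 10]
Step 5: demand=2,sold=2 ship[1->2]=4 ship[0->1]=3 prod=5 -> inv=[17 4 12]
Step 6: demand=2,sold=2 ship[1->2]=4 ship[0->1]=3 prod=5 -> inv=[19 3 14]

19 3 14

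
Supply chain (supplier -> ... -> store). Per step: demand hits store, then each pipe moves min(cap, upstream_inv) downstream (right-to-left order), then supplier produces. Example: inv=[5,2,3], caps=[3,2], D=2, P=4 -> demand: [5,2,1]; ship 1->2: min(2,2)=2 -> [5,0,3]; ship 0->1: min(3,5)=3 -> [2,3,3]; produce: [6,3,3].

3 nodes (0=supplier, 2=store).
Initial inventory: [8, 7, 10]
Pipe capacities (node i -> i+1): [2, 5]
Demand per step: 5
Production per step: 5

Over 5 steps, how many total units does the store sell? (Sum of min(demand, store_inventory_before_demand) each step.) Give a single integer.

Answer: 23

Derivation:
Step 1: sold=5 (running total=5) -> [11 4 10]
Step 2: sold=5 (running total=10) -> [14 2 9]
Step 3: sold=5 (running total=15) -> [17 2 6]
Step 4: sold=5 (running total=20) -> [20 2 3]
Step 5: sold=3 (running total=23) -> [23 2 2]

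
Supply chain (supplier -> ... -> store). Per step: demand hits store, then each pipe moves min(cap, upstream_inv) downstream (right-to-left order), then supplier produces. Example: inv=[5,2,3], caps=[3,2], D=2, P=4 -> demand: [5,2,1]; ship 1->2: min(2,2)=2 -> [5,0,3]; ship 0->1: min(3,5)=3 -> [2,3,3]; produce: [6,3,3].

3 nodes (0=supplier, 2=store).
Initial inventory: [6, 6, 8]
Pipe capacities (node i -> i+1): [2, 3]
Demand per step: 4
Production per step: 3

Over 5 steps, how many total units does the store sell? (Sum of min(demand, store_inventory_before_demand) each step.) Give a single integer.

Answer: 20

Derivation:
Step 1: sold=4 (running total=4) -> [7 5 7]
Step 2: sold=4 (running total=8) -> [8 4 6]
Step 3: sold=4 (running total=12) -> [9 3 5]
Step 4: sold=4 (running total=16) -> [10 2 4]
Step 5: sold=4 (running total=20) -> [11 2 2]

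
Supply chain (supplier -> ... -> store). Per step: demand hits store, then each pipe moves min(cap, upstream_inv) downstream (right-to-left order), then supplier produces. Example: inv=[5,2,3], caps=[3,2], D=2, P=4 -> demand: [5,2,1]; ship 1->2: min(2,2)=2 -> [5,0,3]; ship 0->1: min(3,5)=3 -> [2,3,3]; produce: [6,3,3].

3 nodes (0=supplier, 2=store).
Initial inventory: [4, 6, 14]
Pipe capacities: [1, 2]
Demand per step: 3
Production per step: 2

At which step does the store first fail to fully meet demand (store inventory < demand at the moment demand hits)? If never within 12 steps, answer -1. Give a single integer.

Step 1: demand=3,sold=3 ship[1->2]=2 ship[0->1]=1 prod=2 -> [5 5 13]
Step 2: demand=3,sold=3 ship[1->2]=2 ship[0->1]=1 prod=2 -> [6 4 12]
Step 3: demand=3,sold=3 ship[1->2]=2 ship[0->1]=1 prod=2 -> [7 3 11]
Step 4: demand=3,sold=3 ship[1->2]=2 ship[0->1]=1 prod=2 -> [8 2 10]
Step 5: demand=3,sold=3 ship[1->2]=2 ship[0->1]=1 prod=2 -> [9 1 9]
Step 6: demand=3,sold=3 ship[1->2]=1 ship[0->1]=1 prod=2 -> [10 1 7]
Step 7: demand=3,sold=3 ship[1->2]=1 ship[0->1]=1 prod=2 -> [11 1 5]
Step 8: demand=3,sold=3 ship[1->2]=1 ship[0->1]=1 prod=2 -> [12 1 3]
Step 9: demand=3,sold=3 ship[1->2]=1 ship[0->1]=1 prod=2 -> [13 1 1]
Step 10: demand=3,sold=1 ship[1->2]=1 ship[0->1]=1 prod=2 -> [14 1 1]
Step 11: demand=3,sold=1 ship[1->2]=1 ship[0->1]=1 prod=2 -> [15 1 1]
Step 12: demand=3,sold=1 ship[1->2]=1 ship[0->1]=1 prod=2 -> [16 1 1]
First stockout at step 10

10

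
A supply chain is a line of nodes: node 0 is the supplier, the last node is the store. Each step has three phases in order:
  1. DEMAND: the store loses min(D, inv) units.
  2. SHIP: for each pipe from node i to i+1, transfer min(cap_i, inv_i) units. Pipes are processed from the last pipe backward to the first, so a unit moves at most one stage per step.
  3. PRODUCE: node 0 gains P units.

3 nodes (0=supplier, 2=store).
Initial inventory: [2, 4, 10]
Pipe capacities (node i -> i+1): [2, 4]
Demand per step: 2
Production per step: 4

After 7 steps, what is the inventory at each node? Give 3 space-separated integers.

Step 1: demand=2,sold=2 ship[1->2]=4 ship[0->1]=2 prod=4 -> inv=[4 2 12]
Step 2: demand=2,sold=2 ship[1->2]=2 ship[0->1]=2 prod=4 -> inv=[6 2 12]
Step 3: demand=2,sold=2 ship[1->2]=2 ship[0->1]=2 prod=4 -> inv=[8 2 12]
Step 4: demand=2,sold=2 ship[1->2]=2 ship[0->1]=2 prod=4 -> inv=[10 2 12]
Step 5: demand=2,sold=2 ship[1->2]=2 ship[0->1]=2 prod=4 -> inv=[12 2 12]
Step 6: demand=2,sold=2 ship[1->2]=2 ship[0->1]=2 prod=4 -> inv=[14 2 12]
Step 7: demand=2,sold=2 ship[1->2]=2 ship[0->1]=2 prod=4 -> inv=[16 2 12]

16 2 12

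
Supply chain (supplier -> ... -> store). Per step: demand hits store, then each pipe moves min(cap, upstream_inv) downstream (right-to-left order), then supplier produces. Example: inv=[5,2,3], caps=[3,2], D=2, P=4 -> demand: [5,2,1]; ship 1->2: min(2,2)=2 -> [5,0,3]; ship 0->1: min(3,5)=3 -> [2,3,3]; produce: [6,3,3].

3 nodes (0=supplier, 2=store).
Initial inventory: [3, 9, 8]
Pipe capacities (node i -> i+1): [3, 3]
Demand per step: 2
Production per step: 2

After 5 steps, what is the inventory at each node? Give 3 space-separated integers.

Step 1: demand=2,sold=2 ship[1->2]=3 ship[0->1]=3 prod=2 -> inv=[2 9 9]
Step 2: demand=2,sold=2 ship[1->2]=3 ship[0->1]=2 prod=2 -> inv=[2 8 10]
Step 3: demand=2,sold=2 ship[1->2]=3 ship[0->1]=2 prod=2 -> inv=[2 7 11]
Step 4: demand=2,sold=2 ship[1->2]=3 ship[0->1]=2 prod=2 -> inv=[2 6 12]
Step 5: demand=2,sold=2 ship[1->2]=3 ship[0->1]=2 prod=2 -> inv=[2 5 13]

2 5 13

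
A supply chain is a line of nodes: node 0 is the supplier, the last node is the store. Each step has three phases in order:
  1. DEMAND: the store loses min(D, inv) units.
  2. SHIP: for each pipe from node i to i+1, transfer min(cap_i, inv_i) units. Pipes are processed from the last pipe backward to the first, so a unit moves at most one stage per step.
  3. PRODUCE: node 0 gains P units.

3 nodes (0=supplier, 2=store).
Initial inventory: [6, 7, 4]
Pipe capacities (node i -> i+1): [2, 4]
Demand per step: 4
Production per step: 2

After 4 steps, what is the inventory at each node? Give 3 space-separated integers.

Step 1: demand=4,sold=4 ship[1->2]=4 ship[0->1]=2 prod=2 -> inv=[6 5 4]
Step 2: demand=4,sold=4 ship[1->2]=4 ship[0->1]=2 prod=2 -> inv=[6 3 4]
Step 3: demand=4,sold=4 ship[1->2]=3 ship[0->1]=2 prod=2 -> inv=[6 2 3]
Step 4: demand=4,sold=3 ship[1->2]=2 ship[0->1]=2 prod=2 -> inv=[6 2 2]

6 2 2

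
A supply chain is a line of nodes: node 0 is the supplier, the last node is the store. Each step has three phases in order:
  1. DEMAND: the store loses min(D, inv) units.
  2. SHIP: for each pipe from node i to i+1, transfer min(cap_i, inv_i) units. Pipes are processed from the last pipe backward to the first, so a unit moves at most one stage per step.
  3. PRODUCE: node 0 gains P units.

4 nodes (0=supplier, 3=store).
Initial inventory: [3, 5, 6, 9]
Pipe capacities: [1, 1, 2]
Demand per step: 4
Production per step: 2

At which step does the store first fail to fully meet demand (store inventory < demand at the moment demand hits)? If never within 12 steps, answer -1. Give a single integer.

Step 1: demand=4,sold=4 ship[2->3]=2 ship[1->2]=1 ship[0->1]=1 prod=2 -> [4 5 5 7]
Step 2: demand=4,sold=4 ship[2->3]=2 ship[1->2]=1 ship[0->1]=1 prod=2 -> [5 5 4 5]
Step 3: demand=4,sold=4 ship[2->3]=2 ship[1->2]=1 ship[0->1]=1 prod=2 -> [6 5 3 3]
Step 4: demand=4,sold=3 ship[2->3]=2 ship[1->2]=1 ship[0->1]=1 prod=2 -> [7 5 2 2]
Step 5: demand=4,sold=2 ship[2->3]=2 ship[1->2]=1 ship[0->1]=1 prod=2 -> [8 5 1 2]
Step 6: demand=4,sold=2 ship[2->3]=1 ship[1->2]=1 ship[0->1]=1 prod=2 -> [9 5 1 1]
Step 7: demand=4,sold=1 ship[2->3]=1 ship[1->2]=1 ship[0->1]=1 prod=2 -> [10 5 1 1]
Step 8: demand=4,sold=1 ship[2->3]=1 ship[1->2]=1 ship[0->1]=1 prod=2 -> [11 5 1 1]
Step 9: demand=4,sold=1 ship[2->3]=1 ship[1->2]=1 ship[0->1]=1 prod=2 -> [12 5 1 1]
Step 10: demand=4,sold=1 ship[2->3]=1 ship[1->2]=1 ship[0->1]=1 prod=2 -> [13 5 1 1]
Step 11: demand=4,sold=1 ship[2->3]=1 ship[1->2]=1 ship[0->1]=1 prod=2 -> [14 5 1 1]
Step 12: demand=4,sold=1 ship[2->3]=1 ship[1->2]=1 ship[0->1]=1 prod=2 -> [15 5 1 1]
First stockout at step 4

4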